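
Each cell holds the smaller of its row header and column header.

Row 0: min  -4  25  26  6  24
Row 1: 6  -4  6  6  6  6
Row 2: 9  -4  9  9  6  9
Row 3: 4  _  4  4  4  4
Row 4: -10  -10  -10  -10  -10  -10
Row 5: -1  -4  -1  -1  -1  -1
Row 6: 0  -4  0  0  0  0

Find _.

-4

min(4, -4) = -4.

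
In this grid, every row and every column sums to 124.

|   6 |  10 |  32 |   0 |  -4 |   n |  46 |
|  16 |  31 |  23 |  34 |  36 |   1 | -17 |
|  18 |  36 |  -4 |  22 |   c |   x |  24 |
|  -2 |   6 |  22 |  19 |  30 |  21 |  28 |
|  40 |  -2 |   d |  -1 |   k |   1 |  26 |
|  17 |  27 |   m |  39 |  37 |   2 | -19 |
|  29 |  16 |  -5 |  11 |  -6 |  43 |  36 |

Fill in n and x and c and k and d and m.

The known cells in row 1 total 90, leaving 124 − 90 = 34 for the blank.
The known cells in column 6 total 102, leaving 124 − 102 = 22 for the blank.
The known cells in row 3 total 118, leaving 124 − 118 = 6 for the blank.
The known cells in column 5 total 99, leaving 124 − 99 = 25 for the blank.
The known cells in row 5 total 89, leaving 124 − 89 = 35 for the blank.
The known cells in row 6 total 103, leaving 124 − 103 = 21 for the blank.

n = 34, x = 22, c = 6, k = 25, d = 35, m = 21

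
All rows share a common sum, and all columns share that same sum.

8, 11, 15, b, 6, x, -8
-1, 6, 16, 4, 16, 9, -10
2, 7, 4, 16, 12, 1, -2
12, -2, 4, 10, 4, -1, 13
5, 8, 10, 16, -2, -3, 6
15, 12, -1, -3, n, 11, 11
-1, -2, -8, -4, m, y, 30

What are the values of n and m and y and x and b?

Rows 2 and 3 both sum to 40, so that's the common total.
Row 6 has 15 + 12 − 1 − 3 + 11 + 11 = 45; the blank must be 40 − 45 = -5.
Column 4 has 4 + 16 + 10 + 16 − 3 − 4 = 39; the blank must be 40 − 39 = 1.
Column 5 has 6 + 16 + 12 + 4 − 2 − 5 = 31; the blank must be 40 − 31 = 9.
Row 7 has -1 − 2 − 8 − 4 + 9 + 30 = 24; the blank must be 40 − 24 = 16.
Row 1 has 8 + 11 + 15 + 1 + 6 − 8 = 33; the blank must be 40 − 33 = 7.

n = -5, m = 9, y = 16, x = 7, b = 1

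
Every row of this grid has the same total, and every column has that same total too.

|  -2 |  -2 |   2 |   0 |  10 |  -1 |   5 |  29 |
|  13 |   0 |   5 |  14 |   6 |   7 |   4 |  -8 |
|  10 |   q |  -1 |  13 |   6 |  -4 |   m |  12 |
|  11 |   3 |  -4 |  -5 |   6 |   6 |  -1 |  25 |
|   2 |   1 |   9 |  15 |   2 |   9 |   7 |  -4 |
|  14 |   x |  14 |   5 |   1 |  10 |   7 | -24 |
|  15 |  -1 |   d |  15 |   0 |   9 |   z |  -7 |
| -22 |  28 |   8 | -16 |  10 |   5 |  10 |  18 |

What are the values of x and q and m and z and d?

Rows 1 and 2 both sum to 41, so that's the common total.
The known cells in column 3 total 33, leaving 41 − 33 = 8 for the blank.
The known cells in row 6 total 27, leaving 41 − 27 = 14 for the blank.
The known cells in column 2 total 43, leaving 41 − 43 = -2 for the blank.
The known cells in row 3 total 34, leaving 41 − 34 = 7 for the blank.
The known cells in row 7 total 39, leaving 41 − 39 = 2 for the blank.

x = 14, q = -2, m = 7, z = 2, d = 8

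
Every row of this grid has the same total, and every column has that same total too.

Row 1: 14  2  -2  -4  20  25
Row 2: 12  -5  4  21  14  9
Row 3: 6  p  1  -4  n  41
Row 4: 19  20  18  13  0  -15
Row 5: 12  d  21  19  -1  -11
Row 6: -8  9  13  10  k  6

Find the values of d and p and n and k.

d = 15, p = 14, n = -3, k = 25

Rows 1 and 2 both sum to 55, so that's the common total.
The known cells in row 6 total 30, leaving 55 − 30 = 25 for the blank.
The known cells in column 5 total 58, leaving 55 − 58 = -3 for the blank.
The known cells in row 5 total 40, leaving 55 − 40 = 15 for the blank.
The known cells in row 3 total 41, leaving 55 − 41 = 14 for the blank.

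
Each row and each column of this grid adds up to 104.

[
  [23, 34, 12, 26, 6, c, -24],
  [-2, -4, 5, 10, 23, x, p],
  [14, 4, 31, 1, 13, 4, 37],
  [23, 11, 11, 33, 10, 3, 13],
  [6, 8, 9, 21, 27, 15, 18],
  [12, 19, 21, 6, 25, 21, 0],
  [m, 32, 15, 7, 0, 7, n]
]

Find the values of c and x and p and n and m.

The known cells in row 1 total 77, leaving 104 − 77 = 27 for the blank.
The known cells in column 6 total 77, leaving 104 − 77 = 27 for the blank.
The known cells in column 1 total 76, leaving 104 − 76 = 28 for the blank.
The known cells in row 7 total 89, leaving 104 − 89 = 15 for the blank.
The known cells in row 2 total 59, leaving 104 − 59 = 45 for the blank.

c = 27, x = 27, p = 45, n = 15, m = 28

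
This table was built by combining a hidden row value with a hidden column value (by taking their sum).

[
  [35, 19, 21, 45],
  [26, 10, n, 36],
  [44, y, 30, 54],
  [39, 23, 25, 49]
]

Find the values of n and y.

The difference between any two rows is the same in every column — this is an addition table with the headers hidden.
Row 2 minus row 1 is 36 − 45 = -9, so its entry in column 3 is 21 + (-9) = 12.
Row 3 minus row 1 is 54 − 45 = 9, so its entry in column 2 is 19 + 9 = 28.

n = 12, y = 28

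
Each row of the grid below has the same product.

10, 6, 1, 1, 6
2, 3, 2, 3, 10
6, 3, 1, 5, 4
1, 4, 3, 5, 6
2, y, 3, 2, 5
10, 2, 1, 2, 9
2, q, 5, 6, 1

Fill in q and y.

q = 6, y = 6

Rows 2 and 4 each multiply to 360, so every row has product 360.
Row 7: 2×5×6×1 = 60, so the missing entry is 360 ÷ 60 = 6.
Row 5: 2×3×2×5 = 60, so the missing entry is 360 ÷ 60 = 6.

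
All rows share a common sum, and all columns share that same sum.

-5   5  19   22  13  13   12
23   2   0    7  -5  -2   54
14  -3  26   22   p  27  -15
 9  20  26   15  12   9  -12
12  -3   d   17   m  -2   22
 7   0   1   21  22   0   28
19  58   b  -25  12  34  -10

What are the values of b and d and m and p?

b = -9, d = 16, m = 17, p = 8

Rows 1 and 2 both sum to 79, so that's the common total.
Row 7 has 19 + 58 − 25 + 12 + 34 − 10 = 88; the blank must be 79 − 88 = -9.
Row 3 has 14 − 3 + 26 + 22 + 27 − 15 = 71; the blank must be 79 − 71 = 8.
Column 5 has 13 − 5 + 8 + 12 + 22 + 12 = 62; the blank must be 79 − 62 = 17.
Row 5 has 12 − 3 + 17 + 17 − 2 + 22 = 63; the blank must be 79 − 63 = 16.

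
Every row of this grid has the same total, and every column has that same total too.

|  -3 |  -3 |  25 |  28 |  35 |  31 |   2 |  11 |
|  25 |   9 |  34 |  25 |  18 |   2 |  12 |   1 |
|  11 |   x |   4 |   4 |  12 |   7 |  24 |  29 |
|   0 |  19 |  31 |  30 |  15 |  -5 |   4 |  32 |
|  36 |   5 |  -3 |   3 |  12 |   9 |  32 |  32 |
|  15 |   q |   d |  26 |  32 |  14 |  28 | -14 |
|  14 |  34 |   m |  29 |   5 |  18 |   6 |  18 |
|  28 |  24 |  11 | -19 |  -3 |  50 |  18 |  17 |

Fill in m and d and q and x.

m = 2, d = 22, q = 3, x = 35

Rows 1 and 2 both sum to 126, so that's the common total.
Row 7 has 14 + 34 + 29 + 5 + 18 + 6 + 18 = 124; the blank must be 126 − 124 = 2.
Row 3 has 11 + 4 + 4 + 12 + 7 + 24 + 29 = 91; the blank must be 126 − 91 = 35.
Column 2 has -3 + 9 + 35 + 19 + 5 + 34 + 24 = 123; the blank must be 126 − 123 = 3.
Row 6 has 15 + 3 + 26 + 32 + 14 + 28 − 14 = 104; the blank must be 126 − 104 = 22.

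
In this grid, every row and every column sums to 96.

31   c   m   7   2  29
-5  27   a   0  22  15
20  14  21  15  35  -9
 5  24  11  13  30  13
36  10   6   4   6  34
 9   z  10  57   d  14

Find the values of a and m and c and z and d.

a = 37, m = 11, c = 16, z = 5, d = 1

Row 2: -5 + 27 + 0 + 22 + 15 = 59, so its missing entry is 96 − 59 = 37.
Column 5: 2 + 22 + 35 + 30 + 6 = 95, so its missing entry is 96 − 95 = 1.
Row 6: 9 + 10 + 57 + 1 + 14 = 91, so its missing entry is 96 − 91 = 5.
Column 2: 27 + 14 + 24 + 10 + 5 = 80, so its missing entry is 96 − 80 = 16.
Row 1: 31 + 16 + 7 + 2 + 29 = 85, so its missing entry is 96 − 85 = 11.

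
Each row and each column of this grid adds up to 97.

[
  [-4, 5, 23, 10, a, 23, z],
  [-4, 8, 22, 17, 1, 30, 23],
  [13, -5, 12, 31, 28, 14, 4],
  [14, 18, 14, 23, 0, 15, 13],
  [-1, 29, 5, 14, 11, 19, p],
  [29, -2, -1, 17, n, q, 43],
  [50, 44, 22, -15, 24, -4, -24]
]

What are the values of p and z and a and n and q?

p = 20, z = 18, a = 22, n = 11, q = 0

Column 6 has 23 + 30 + 14 + 15 + 19 − 4 = 97; the blank must be 97 − 97 = 0.
Row 6 has 29 − 2 − 1 + 17 + 0 + 43 = 86; the blank must be 97 − 86 = 11.
Column 5 has 1 + 28 + 0 + 11 + 11 + 24 = 75; the blank must be 97 − 75 = 22.
Row 5 has -1 + 29 + 5 + 14 + 11 + 19 = 77; the blank must be 97 − 77 = 20.
Row 1 has -4 + 5 + 23 + 10 + 22 + 23 = 79; the blank must be 97 − 79 = 18.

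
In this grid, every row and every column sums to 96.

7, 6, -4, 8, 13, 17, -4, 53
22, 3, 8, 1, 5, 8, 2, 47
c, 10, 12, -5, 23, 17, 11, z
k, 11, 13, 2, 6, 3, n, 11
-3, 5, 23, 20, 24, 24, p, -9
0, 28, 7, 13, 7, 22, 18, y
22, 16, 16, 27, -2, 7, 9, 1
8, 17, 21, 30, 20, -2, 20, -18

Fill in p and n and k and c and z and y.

Row 5 has -3 + 5 + 23 + 20 + 24 + 24 − 9 = 84; the blank must be 96 − 84 = 12.
Row 6 has 0 + 28 + 7 + 13 + 7 + 22 + 18 = 95; the blank must be 96 − 95 = 1.
Column 8 has 53 + 47 + 11 − 9 + 1 + 1 − 18 = 86; the blank must be 96 − 86 = 10.
Row 3 has 10 + 12 − 5 + 23 + 17 + 11 + 10 = 78; the blank must be 96 − 78 = 18.
Column 1 has 7 + 22 + 18 − 3 + 0 + 22 + 8 = 74; the blank must be 96 − 74 = 22.
Row 4 has 22 + 11 + 13 + 2 + 6 + 3 + 11 = 68; the blank must be 96 − 68 = 28.

p = 12, n = 28, k = 22, c = 18, z = 10, y = 1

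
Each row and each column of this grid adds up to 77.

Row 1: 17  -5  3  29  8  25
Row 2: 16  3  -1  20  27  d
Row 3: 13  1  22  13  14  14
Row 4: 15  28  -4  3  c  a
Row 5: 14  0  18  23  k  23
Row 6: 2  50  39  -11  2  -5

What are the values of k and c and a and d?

Row 5 has 14 + 0 + 18 + 23 + 23 = 78; the blank must be 77 − 78 = -1.
Column 5 has 8 + 27 + 14 − 1 + 2 = 50; the blank must be 77 − 50 = 27.
Row 4 has 15 + 28 − 4 + 3 + 27 = 69; the blank must be 77 − 69 = 8.
Row 2 has 16 + 3 − 1 + 20 + 27 = 65; the blank must be 77 − 65 = 12.

k = -1, c = 27, a = 8, d = 12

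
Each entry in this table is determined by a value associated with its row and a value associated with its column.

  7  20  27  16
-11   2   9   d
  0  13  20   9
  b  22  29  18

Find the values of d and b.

d = -2, b = 9

The difference between any two rows is the same in every column — this is an addition table with the headers hidden.
Row 2 minus row 1 is 2 − 20 = -18, so its entry in column 4 is 16 + (-18) = -2.
Row 4 minus row 1 is 22 − 20 = 2, so its entry in column 1 is 7 + 2 = 9.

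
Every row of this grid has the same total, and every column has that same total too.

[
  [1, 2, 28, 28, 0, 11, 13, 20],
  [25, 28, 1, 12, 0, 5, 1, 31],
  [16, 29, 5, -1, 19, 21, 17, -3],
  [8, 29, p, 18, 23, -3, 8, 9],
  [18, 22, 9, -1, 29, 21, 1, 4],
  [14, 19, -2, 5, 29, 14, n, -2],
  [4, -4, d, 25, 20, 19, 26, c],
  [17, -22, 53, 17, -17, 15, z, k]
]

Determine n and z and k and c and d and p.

n = 26, z = 11, k = 29, c = 15, d = -2, p = 11

Rows 1 and 2 both sum to 103, so that's the common total.
Row 6 has 14 + 19 − 2 + 5 + 29 + 14 − 2 = 77; the blank must be 103 − 77 = 26.
Column 7 has 13 + 1 + 17 + 8 + 1 + 26 + 26 = 92; the blank must be 103 − 92 = 11.
Row 8 has 17 − 22 + 53 + 17 − 17 + 15 + 11 = 74; the blank must be 103 − 74 = 29.
Column 8 has 20 + 31 − 3 + 9 + 4 − 2 + 29 = 88; the blank must be 103 − 88 = 15.
Row 7 has 4 − 4 + 25 + 20 + 19 + 26 + 15 = 105; the blank must be 103 − 105 = -2.
Row 4 has 8 + 29 + 18 + 23 − 3 + 8 + 9 = 92; the blank must be 103 − 92 = 11.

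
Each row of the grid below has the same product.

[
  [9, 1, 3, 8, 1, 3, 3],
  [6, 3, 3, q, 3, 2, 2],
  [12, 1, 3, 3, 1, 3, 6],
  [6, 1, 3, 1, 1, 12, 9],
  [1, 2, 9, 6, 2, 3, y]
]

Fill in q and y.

q = 3, y = 3

Rows 3 and 4 each multiply to 1944, so every row has product 1944.
Row 2: 6×3×3×3×2×2 = 648, so the missing entry is 1944 ÷ 648 = 3.
Row 5: 1×2×9×6×2×3 = 648, so the missing entry is 1944 ÷ 648 = 3.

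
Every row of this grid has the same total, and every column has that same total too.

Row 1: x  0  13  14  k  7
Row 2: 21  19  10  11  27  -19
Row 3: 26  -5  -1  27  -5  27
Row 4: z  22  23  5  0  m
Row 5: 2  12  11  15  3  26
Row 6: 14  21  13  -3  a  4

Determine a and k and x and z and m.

a = 20, k = 24, x = 11, z = -5, m = 24

Rows 2 and 3 both sum to 69, so that's the common total.
Row 6 has 14 + 21 + 13 − 3 + 4 = 49; the blank must be 69 − 49 = 20.
Column 5 has 27 − 5 + 0 + 3 + 20 = 45; the blank must be 69 − 45 = 24.
Row 1 has 0 + 13 + 14 + 24 + 7 = 58; the blank must be 69 − 58 = 11.
Column 1 has 11 + 21 + 26 + 2 + 14 = 74; the blank must be 69 − 74 = -5.
Row 4 has -5 + 22 + 23 + 5 + 0 = 45; the blank must be 69 − 45 = 24.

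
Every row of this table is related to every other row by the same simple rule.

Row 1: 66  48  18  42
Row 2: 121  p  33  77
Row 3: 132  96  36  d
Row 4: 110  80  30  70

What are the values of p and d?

Each row is a constant multiple of every other row — this is a multiplication table with the headers hidden.
Row 2 is 33/18 = 11/6 times row 1, so its entry in column 2 is 48 × 11/6 = 88.
Row 3 is 36/18 = 2/1 times row 1, so its entry in column 4 is 42 × 2/1 = 84.

p = 88, d = 84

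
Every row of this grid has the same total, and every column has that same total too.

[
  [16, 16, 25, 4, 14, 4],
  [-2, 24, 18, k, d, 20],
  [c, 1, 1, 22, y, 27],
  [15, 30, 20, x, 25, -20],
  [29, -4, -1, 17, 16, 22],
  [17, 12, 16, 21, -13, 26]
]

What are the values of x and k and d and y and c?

x = 9, k = 6, d = 13, y = 24, c = 4

Rows 1 and 5 both sum to 79, so that's the common total.
The known cells in column 1 total 75, leaving 79 − 75 = 4 for the blank.
The known cells in row 3 total 55, leaving 79 − 55 = 24 for the blank.
The known cells in column 5 total 66, leaving 79 − 66 = 13 for the blank.
The known cells in row 4 total 70, leaving 79 − 70 = 9 for the blank.
The known cells in row 2 total 73, leaving 79 − 73 = 6 for the blank.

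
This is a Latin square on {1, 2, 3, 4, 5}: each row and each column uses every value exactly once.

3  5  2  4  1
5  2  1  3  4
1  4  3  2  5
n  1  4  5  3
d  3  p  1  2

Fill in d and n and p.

d = 4, n = 2, p = 5

At (row 5, col 3): column 3 already has {1, 2, 3, 4}, so the value is 5.
For row 5, column 1: row 5 already has {1, 2, 3, 5}; that leaves 4.
For row 4, column 1: row 4 already has {1, 3, 4, 5}; that leaves 2.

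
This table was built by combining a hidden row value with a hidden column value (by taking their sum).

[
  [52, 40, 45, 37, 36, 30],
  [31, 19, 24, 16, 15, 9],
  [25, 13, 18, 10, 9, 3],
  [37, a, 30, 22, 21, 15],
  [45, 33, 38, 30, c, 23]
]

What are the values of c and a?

The difference between any two rows is the same in every column — this is an addition table with the headers hidden.
Row 5 minus row 1 is 38 − 45 = -7, so its entry in column 5 is 36 + (-7) = 29.
Row 4 minus row 1 is 30 − 45 = -15, so its entry in column 2 is 40 + (-15) = 25.

c = 29, a = 25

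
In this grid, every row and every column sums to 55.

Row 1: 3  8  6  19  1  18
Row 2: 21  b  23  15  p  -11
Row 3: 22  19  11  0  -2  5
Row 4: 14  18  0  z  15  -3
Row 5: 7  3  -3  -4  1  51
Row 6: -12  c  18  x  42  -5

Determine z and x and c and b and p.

z = 11, x = 14, c = -2, b = 9, p = -2

Column 5: 1 − 2 + 15 + 1 + 42 = 57, so its missing entry is 55 − 57 = -2.
Row 2: 21 + 23 + 15 − 2 − 11 = 46, so its missing entry is 55 − 46 = 9.
Column 2: 8 + 9 + 19 + 18 + 3 = 57, so its missing entry is 55 − 57 = -2.
Row 4: 14 + 18 + 0 + 15 − 3 = 44, so its missing entry is 55 − 44 = 11.
Row 6: -12 − 2 + 18 + 42 − 5 = 41, so its missing entry is 55 − 41 = 14.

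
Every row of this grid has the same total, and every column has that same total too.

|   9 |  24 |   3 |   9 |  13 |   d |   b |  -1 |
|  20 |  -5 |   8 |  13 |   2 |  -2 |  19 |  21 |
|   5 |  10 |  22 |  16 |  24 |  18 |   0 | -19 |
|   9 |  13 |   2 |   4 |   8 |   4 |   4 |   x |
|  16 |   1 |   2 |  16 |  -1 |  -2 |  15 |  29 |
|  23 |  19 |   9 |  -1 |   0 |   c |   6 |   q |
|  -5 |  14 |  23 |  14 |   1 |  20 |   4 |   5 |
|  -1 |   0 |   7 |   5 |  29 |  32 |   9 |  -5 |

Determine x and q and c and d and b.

x = 32, q = 14, c = 6, d = 0, b = 19

Rows 2 and 3 both sum to 76, so that's the common total.
The known cells in row 4 total 44, leaving 76 − 44 = 32 for the blank.
The known cells in column 8 total 62, leaving 76 − 62 = 14 for the blank.
The known cells in row 6 total 70, leaving 76 − 70 = 6 for the blank.
The known cells in column 7 total 57, leaving 76 − 57 = 19 for the blank.
The known cells in row 1 total 76, leaving 76 − 76 = 0 for the blank.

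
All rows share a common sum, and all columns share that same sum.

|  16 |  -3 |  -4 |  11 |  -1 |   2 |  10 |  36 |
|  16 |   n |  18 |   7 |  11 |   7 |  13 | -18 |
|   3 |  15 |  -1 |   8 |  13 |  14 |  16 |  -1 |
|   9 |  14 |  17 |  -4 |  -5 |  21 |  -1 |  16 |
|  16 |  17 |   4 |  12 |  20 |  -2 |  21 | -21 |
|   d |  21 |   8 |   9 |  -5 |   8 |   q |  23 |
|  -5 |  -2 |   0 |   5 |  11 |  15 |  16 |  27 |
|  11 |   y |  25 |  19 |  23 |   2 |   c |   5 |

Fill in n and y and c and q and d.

Rows 1 and 3 both sum to 67, so that's the common total.
The known cells in row 2 total 54, leaving 67 − 54 = 13 for the blank.
The known cells in column 2 total 75, leaving 67 − 75 = -8 for the blank.
The known cells in row 8 total 77, leaving 67 − 77 = -10 for the blank.
The known cells in column 1 total 66, leaving 67 − 66 = 1 for the blank.
The known cells in row 6 total 65, leaving 67 − 65 = 2 for the blank.

n = 13, y = -8, c = -10, q = 2, d = 1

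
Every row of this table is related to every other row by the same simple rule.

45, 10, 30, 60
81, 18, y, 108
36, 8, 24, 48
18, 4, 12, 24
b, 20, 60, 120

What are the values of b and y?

b = 90, y = 54

Each row is a constant multiple of every other row — this is a multiplication table with the headers hidden.
Row 5 is 120/60 = 2/1 times row 1, so its entry in column 1 is 45 × 2/1 = 90.
Row 2 is 108/60 = 9/5 times row 1, so its entry in column 3 is 30 × 9/5 = 54.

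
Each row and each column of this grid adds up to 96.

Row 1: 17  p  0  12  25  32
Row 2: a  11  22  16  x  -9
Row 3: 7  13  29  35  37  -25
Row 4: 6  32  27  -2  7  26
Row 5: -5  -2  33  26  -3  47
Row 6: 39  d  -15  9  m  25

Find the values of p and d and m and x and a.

p = 10, d = 32, m = 6, x = 24, a = 32

The known cells in row 1 total 86, leaving 96 − 86 = 10 for the blank.
The known cells in column 2 total 64, leaving 96 − 64 = 32 for the blank.
The known cells in row 6 total 90, leaving 96 − 90 = 6 for the blank.
The known cells in column 5 total 72, leaving 96 − 72 = 24 for the blank.
The known cells in row 2 total 64, leaving 96 − 64 = 32 for the blank.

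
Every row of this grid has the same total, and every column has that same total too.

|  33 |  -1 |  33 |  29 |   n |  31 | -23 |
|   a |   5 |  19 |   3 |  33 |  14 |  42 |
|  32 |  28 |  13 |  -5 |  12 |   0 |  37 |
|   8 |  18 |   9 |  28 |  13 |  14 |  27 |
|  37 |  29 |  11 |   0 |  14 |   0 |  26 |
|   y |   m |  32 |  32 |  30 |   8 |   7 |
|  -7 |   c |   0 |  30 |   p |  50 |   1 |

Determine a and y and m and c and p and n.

Rows 3 and 4 both sum to 117, so that's the common total.
Row 1 has 33 − 1 + 33 + 29 + 31 − 23 = 102; the blank must be 117 − 102 = 15.
Column 5 has 15 + 33 + 12 + 13 + 14 + 30 = 117; the blank must be 117 − 117 = 0.
Row 7 has -7 + 0 + 30 + 0 + 50 + 1 = 74; the blank must be 117 − 74 = 43.
Column 2 has -1 + 5 + 28 + 18 + 29 + 43 = 122; the blank must be 117 − 122 = -5.
Row 6 has -5 + 32 + 32 + 30 + 8 + 7 = 104; the blank must be 117 − 104 = 13.
Row 2 has 5 + 19 + 3 + 33 + 14 + 42 = 116; the blank must be 117 − 116 = 1.

a = 1, y = 13, m = -5, c = 43, p = 0, n = 15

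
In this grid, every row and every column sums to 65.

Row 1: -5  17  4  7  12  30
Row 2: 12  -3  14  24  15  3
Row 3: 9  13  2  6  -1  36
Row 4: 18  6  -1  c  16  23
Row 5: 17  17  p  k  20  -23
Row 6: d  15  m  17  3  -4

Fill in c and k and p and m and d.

Row 4: 18 + 6 − 1 + 16 + 23 = 62, so its missing entry is 65 − 62 = 3.
Column 4: 7 + 24 + 6 + 3 + 17 = 57, so its missing entry is 65 − 57 = 8.
Row 5: 17 + 17 + 8 + 20 − 23 = 39, so its missing entry is 65 − 39 = 26.
Column 1: -5 + 12 + 9 + 18 + 17 = 51, so its missing entry is 65 − 51 = 14.
Row 6: 14 + 15 + 17 + 3 − 4 = 45, so its missing entry is 65 − 45 = 20.

c = 3, k = 8, p = 26, m = 20, d = 14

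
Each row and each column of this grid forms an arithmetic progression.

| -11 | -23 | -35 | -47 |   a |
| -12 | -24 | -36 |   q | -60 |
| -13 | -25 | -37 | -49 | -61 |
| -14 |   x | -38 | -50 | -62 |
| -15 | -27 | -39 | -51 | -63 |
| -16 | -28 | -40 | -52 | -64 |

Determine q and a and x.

Along each row the entries change by -12 per step; down each column they change by -1.
Row 2: from -12 at column 1, stepping by -12 to column 4 gives -48.
Row 1: from -11 at column 1, stepping by -12 to column 5 gives -59.
Row 4: from -14 at column 1, stepping by -12 to column 2 gives -26.

q = -48, a = -59, x = -26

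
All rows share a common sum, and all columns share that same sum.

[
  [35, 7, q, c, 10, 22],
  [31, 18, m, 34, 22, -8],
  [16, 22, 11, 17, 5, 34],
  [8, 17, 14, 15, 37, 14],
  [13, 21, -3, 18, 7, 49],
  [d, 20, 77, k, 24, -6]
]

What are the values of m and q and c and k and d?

Rows 3 and 4 both sum to 105, so that's the common total.
Row 2 has 31 + 18 + 34 + 22 − 8 = 97; the blank must be 105 − 97 = 8.
Column 3 has 8 + 11 + 14 − 3 + 77 = 107; the blank must be 105 − 107 = -2.
Row 1 has 35 + 7 − 2 + 10 + 22 = 72; the blank must be 105 − 72 = 33.
Column 1 has 35 + 31 + 16 + 8 + 13 = 103; the blank must be 105 − 103 = 2.
Row 6 has 2 + 20 + 77 + 24 − 6 = 117; the blank must be 105 − 117 = -12.

m = 8, q = -2, c = 33, k = -12, d = 2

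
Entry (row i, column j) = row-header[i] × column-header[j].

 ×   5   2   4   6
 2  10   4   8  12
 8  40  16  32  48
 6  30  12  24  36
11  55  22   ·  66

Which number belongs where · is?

44

11 × 4 = 44.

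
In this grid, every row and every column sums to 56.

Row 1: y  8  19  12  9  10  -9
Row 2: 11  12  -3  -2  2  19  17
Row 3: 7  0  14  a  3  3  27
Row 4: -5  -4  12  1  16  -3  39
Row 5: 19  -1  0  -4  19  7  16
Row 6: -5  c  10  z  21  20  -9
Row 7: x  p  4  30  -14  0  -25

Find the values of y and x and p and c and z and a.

Row 1: 8 + 19 + 12 + 9 + 10 − 9 = 49, so its missing entry is 56 − 49 = 7.
Row 3: 7 + 0 + 14 + 3 + 3 + 27 = 54, so its missing entry is 56 − 54 = 2.
Column 1: 7 + 11 + 7 − 5 + 19 − 5 = 34, so its missing entry is 56 − 34 = 22.
Row 7: 22 + 4 + 30 − 14 + 0 − 25 = 17, so its missing entry is 56 − 17 = 39.
Column 2: 8 + 12 + 0 − 4 − 1 + 39 = 54, so its missing entry is 56 − 54 = 2.
Row 6: -5 + 2 + 10 + 21 + 20 − 9 = 39, so its missing entry is 56 − 39 = 17.

y = 7, x = 22, p = 39, c = 2, z = 17, a = 2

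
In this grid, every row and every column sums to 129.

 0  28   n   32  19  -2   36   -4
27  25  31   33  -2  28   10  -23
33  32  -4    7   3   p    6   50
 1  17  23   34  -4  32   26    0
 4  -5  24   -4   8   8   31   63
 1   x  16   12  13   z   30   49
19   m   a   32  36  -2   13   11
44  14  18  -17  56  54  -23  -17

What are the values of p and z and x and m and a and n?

Row 1 has 0 + 28 + 32 + 19 − 2 + 36 − 4 = 109; the blank must be 129 − 109 = 20.
Column 3 has 20 + 31 − 4 + 23 + 24 + 16 + 18 = 128; the blank must be 129 − 128 = 1.
Row 7 has 19 + 1 + 32 + 36 − 2 + 13 + 11 = 110; the blank must be 129 − 110 = 19.
Column 2 has 28 + 25 + 32 + 17 − 5 + 19 + 14 = 130; the blank must be 129 − 130 = -1.
Row 6 has 1 − 1 + 16 + 12 + 13 + 30 + 49 = 120; the blank must be 129 − 120 = 9.
Row 3 has 33 + 32 − 4 + 7 + 3 + 6 + 50 = 127; the blank must be 129 − 127 = 2.

p = 2, z = 9, x = -1, m = 19, a = 1, n = 20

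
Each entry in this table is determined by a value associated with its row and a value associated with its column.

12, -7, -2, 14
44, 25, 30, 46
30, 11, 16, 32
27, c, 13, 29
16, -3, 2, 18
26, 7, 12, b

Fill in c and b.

The difference between any two rows is the same in every column — this is an addition table with the headers hidden.
Row 4 minus row 1 is 27 − 12 = 15, so its entry in column 2 is -7 + 15 = 8.
Row 6 minus row 1 is 26 − 12 = 14, so its entry in column 4 is 14 + 14 = 28.

c = 8, b = 28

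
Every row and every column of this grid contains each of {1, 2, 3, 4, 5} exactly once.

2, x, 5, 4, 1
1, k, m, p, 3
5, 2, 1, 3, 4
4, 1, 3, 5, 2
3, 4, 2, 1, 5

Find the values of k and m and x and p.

k = 5, m = 4, x = 3, p = 2

At (row 1, col 2): row 1 already has {1, 2, 4, 5}, so the value is 3.
At (row 2, col 2): column 2 already has {1, 2, 3, 4}, so the value is 5.
At (row 2, col 3): column 3 already has {1, 2, 3, 5}, so the value is 4.
Cell (2,4): row 2 already has {1, 3, 4, 5} → 2.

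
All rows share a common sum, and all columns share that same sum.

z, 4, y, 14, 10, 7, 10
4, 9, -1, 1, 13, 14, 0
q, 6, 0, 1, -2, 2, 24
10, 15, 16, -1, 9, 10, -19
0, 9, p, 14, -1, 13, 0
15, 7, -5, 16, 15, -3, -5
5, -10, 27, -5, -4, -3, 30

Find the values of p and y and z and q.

Rows 2 and 4 both sum to 40, so that's the common total.
Row 3: 6 + 0 + 1 − 2 + 2 + 24 = 31, so its missing entry is 40 − 31 = 9.
Row 5: 0 + 9 + 14 − 1 + 13 + 0 = 35, so its missing entry is 40 − 35 = 5.
Column 3: -1 + 0 + 16 + 5 − 5 + 27 = 42, so its missing entry is 40 − 42 = -2.
Row 1: 4 − 2 + 14 + 10 + 7 + 10 = 43, so its missing entry is 40 − 43 = -3.

p = 5, y = -2, z = -3, q = 9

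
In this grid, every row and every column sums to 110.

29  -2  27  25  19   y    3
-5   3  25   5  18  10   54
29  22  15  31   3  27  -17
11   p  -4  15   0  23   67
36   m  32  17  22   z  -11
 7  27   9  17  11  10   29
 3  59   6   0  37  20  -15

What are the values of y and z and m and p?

Row 4 has 11 − 4 + 15 + 0 + 23 + 67 = 112; the blank must be 110 − 112 = -2.
Column 2 has -2 + 3 + 22 − 2 + 27 + 59 = 107; the blank must be 110 − 107 = 3.
Row 5 has 36 + 3 + 32 + 17 + 22 − 11 = 99; the blank must be 110 − 99 = 11.
Row 1 has 29 − 2 + 27 + 25 + 19 + 3 = 101; the blank must be 110 − 101 = 9.

y = 9, z = 11, m = 3, p = -2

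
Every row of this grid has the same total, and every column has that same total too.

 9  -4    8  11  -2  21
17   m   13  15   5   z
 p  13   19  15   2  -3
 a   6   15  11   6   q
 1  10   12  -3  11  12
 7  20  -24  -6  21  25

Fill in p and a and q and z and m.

Rows 1 and 5 both sum to 43, so that's the common total.
Column 2 has -4 + 13 + 6 + 10 + 20 = 45; the blank must be 43 − 45 = -2.
Row 2 has 17 − 2 + 13 + 15 + 5 = 48; the blank must be 43 − 48 = -5.
Row 3 has 13 + 19 + 15 + 2 − 3 = 46; the blank must be 43 − 46 = -3.
Column 1 has 9 + 17 − 3 + 1 + 7 = 31; the blank must be 43 − 31 = 12.
Row 4 has 12 + 6 + 15 + 11 + 6 = 50; the blank must be 43 − 50 = -7.

p = -3, a = 12, q = -7, z = -5, m = -2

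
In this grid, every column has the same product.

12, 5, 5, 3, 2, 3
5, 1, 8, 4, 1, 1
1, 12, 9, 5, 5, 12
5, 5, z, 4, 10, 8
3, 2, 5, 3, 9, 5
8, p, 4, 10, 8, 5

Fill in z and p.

z = 1, p = 12

Columns 1 and 6 each multiply to 7200, so every column has product 7200.
Column 3: 5×8×9×5×4 = 7200, so the missing entry is 7200 ÷ 7200 = 1.
Column 2: 5×1×12×5×2 = 600, so the missing entry is 7200 ÷ 600 = 12.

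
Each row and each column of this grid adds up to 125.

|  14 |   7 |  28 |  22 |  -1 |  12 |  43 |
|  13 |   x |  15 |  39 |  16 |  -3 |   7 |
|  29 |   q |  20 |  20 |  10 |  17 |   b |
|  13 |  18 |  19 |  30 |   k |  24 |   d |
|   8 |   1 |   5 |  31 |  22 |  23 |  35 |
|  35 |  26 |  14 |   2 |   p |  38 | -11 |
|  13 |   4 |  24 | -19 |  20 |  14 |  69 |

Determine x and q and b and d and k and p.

The known cells in row 2 total 87, leaving 125 − 87 = 38 for the blank.
The known cells in column 2 total 94, leaving 125 − 94 = 31 for the blank.
The known cells in row 6 total 104, leaving 125 − 104 = 21 for the blank.
The known cells in column 5 total 88, leaving 125 − 88 = 37 for the blank.
The known cells in row 3 total 127, leaving 125 − 127 = -2 for the blank.
The known cells in row 4 total 141, leaving 125 − 141 = -16 for the blank.

x = 38, q = 31, b = -2, d = -16, k = 37, p = 21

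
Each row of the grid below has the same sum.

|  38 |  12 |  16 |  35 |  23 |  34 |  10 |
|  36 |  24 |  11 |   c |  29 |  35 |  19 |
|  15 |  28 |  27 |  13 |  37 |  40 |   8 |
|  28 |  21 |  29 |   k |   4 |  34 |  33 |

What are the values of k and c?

The complete rows each total 168.
Row 4 is missing 168 − 149 = 19 (since 28 + 21 + 29 + 4 + 34 + 33 = 149).
Row 2 is missing 168 − 154 = 14 (since 36 + 24 + 11 + 29 + 35 + 19 = 154).

k = 19, c = 14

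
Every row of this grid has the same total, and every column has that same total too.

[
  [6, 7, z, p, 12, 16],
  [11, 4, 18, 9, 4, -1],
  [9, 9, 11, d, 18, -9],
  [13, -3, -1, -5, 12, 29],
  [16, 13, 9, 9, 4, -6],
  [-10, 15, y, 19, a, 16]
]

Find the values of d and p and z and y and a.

d = 7, p = 6, z = -2, y = 10, a = -5

Rows 2 and 4 both sum to 45, so that's the common total.
The known cells in column 5 total 50, leaving 45 − 50 = -5 for the blank.
The known cells in row 3 total 38, leaving 45 − 38 = 7 for the blank.
The known cells in column 4 total 39, leaving 45 − 39 = 6 for the blank.
The known cells in row 1 total 47, leaving 45 − 47 = -2 for the blank.
The known cells in row 6 total 35, leaving 45 − 35 = 10 for the blank.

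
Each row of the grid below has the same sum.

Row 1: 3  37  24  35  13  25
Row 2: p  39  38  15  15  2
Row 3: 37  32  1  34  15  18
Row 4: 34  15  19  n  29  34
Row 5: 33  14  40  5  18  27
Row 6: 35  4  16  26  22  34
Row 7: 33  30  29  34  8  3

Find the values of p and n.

Row 3 sums to 137 and so does row 7; that's the common total.
In row 2 the known cells total 109, leaving 137 − 109 = 28.
In row 4 the known cells total 131, leaving 137 − 131 = 6.

p = 28, n = 6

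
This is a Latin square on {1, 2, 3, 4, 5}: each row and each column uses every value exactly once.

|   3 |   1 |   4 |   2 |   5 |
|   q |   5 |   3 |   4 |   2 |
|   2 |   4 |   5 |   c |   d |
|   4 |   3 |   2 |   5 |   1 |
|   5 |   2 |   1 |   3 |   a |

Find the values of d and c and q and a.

For row 3, column 4: column 4 already has {2, 3, 4, 5}; that leaves 1.
For row 2, column 1: row 2 already has {2, 3, 4, 5}; that leaves 1.
At (row 3, col 5): row 3 already has {1, 2, 4, 5}, so the value is 3.
Cell (5,5): row 5 already has {1, 2, 3, 5} → 4.

d = 3, c = 1, q = 1, a = 4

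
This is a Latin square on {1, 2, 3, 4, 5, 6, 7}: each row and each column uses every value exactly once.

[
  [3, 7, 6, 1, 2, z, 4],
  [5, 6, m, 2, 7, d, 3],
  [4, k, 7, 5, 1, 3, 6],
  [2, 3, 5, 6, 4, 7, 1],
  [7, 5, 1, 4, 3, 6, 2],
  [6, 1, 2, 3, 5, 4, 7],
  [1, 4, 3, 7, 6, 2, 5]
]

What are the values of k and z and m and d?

At (row 2, col 3): column 3 already has {1, 2, 3, 5, 6, 7}, so the value is 4.
At (row 3, col 2): row 3 already has {1, 3, 4, 5, 6, 7}, so the value is 2.
For row 1, column 6: row 1 already has {1, 2, 3, 4, 6, 7}; that leaves 5.
For row 2, column 6: row 2 already has {2, 3, 4, 5, 6, 7}; that leaves 1.

k = 2, z = 5, m = 4, d = 1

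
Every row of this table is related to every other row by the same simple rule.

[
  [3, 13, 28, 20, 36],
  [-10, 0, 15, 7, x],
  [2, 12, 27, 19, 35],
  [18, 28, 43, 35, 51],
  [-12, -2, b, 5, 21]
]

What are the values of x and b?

The difference between any two rows is the same in every column — this is an addition table with the headers hidden.
Row 2 minus row 1 is 0 − 13 = -13, so its entry in column 5 is 36 + (-13) = 23.
Row 5 minus row 1 is -2 − 13 = -15, so its entry in column 3 is 28 + (-15) = 13.

x = 23, b = 13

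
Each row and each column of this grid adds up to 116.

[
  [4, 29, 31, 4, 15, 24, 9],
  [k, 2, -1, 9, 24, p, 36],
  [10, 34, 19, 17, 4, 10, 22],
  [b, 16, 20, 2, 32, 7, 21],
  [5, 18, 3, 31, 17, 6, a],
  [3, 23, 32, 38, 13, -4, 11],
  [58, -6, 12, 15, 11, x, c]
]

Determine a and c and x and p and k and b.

a = 36, c = -19, x = 45, p = 28, k = 18, b = 18

The known cells in row 5 total 80, leaving 116 − 80 = 36 for the blank.
The known cells in row 4 total 98, leaving 116 − 98 = 18 for the blank.
The known cells in column 1 total 98, leaving 116 − 98 = 18 for the blank.
The known cells in row 2 total 88, leaving 116 − 88 = 28 for the blank.
The known cells in column 6 total 71, leaving 116 − 71 = 45 for the blank.
The known cells in row 7 total 135, leaving 116 − 135 = -19 for the blank.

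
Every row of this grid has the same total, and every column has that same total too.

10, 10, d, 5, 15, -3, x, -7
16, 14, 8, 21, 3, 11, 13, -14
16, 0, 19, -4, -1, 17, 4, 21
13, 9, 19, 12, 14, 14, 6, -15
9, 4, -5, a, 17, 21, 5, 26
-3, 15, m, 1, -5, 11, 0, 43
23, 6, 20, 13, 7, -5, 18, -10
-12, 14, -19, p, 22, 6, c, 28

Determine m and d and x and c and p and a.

Rows 2 and 3 both sum to 72, so that's the common total.
The known cells in row 5 total 77, leaving 72 − 77 = -5 for the blank.
The known cells in column 4 total 43, leaving 72 − 43 = 29 for the blank.
The known cells in row 8 total 68, leaving 72 − 68 = 4 for the blank.
The known cells in column 7 total 50, leaving 72 − 50 = 22 for the blank.
The known cells in row 1 total 52, leaving 72 − 52 = 20 for the blank.
The known cells in row 6 total 62, leaving 72 − 62 = 10 for the blank.

m = 10, d = 20, x = 22, c = 4, p = 29, a = -5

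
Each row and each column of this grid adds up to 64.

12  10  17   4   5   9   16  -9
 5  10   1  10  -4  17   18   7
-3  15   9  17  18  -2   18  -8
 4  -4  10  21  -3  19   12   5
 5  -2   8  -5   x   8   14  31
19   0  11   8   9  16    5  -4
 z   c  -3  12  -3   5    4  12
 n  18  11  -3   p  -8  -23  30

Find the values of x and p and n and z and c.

x = 5, p = 37, n = 2, z = 20, c = 17

Row 5 has 5 − 2 + 8 − 5 + 8 + 14 + 31 = 59; the blank must be 64 − 59 = 5.
Column 5 has 5 − 4 + 18 − 3 + 5 + 9 − 3 = 27; the blank must be 64 − 27 = 37.
Column 2 has 10 + 10 + 15 − 4 − 2 + 0 + 18 = 47; the blank must be 64 − 47 = 17.
Row 8 has 18 + 11 − 3 + 37 − 8 − 23 + 30 = 62; the blank must be 64 − 62 = 2.
Row 7 has 17 − 3 + 12 − 3 + 5 + 4 + 12 = 44; the blank must be 64 − 44 = 20.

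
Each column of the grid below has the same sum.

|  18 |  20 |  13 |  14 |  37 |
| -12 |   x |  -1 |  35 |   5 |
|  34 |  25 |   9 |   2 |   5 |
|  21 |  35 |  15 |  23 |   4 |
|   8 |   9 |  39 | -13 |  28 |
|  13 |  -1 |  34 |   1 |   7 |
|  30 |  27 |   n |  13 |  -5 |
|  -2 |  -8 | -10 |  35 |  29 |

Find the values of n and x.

n = 11, x = 3

The complete columns each total 110.
Column 3 is missing 110 − 99 = 11 (since 13 − 1 + 9 + 15 + 39 + 34 − 10 = 99).
Column 2 is missing 110 − 107 = 3 (since 20 + 25 + 35 + 9 − 1 + 27 − 8 = 107).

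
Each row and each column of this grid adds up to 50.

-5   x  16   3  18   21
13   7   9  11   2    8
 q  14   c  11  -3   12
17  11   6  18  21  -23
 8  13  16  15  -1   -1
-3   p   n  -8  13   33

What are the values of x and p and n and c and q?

The known cells in row 1 total 53, leaving 50 − 53 = -3 for the blank.
The known cells in column 1 total 30, leaving 50 − 30 = 20 for the blank.
The known cells in column 2 total 42, leaving 50 − 42 = 8 for the blank.
The known cells in row 3 total 54, leaving 50 − 54 = -4 for the blank.
The known cells in row 6 total 43, leaving 50 − 43 = 7 for the blank.

x = -3, p = 8, n = 7, c = -4, q = 20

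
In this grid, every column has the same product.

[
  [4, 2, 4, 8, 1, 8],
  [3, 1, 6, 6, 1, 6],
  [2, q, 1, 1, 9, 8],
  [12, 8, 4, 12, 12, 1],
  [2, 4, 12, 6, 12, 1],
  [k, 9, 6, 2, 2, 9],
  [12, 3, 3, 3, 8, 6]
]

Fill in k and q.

k = 3, q = 12

Columns 4 and 6 each multiply to 20736, so every column has product 20736.
Column 1: 4×3×2×12×2×12 = 6912, so the missing entry is 20736 ÷ 6912 = 3.
Column 2: 2×1×8×4×9×3 = 1728, so the missing entry is 20736 ÷ 1728 = 12.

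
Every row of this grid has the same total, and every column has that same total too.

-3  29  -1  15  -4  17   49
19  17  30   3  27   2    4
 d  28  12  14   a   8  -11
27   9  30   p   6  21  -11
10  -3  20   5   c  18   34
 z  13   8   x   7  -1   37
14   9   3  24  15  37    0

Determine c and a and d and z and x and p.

c = 18, a = 33, d = 18, z = 17, x = 21, p = 20

Rows 1 and 2 both sum to 102, so that's the common total.
Row 5 has 10 − 3 + 20 + 5 + 18 + 34 = 84; the blank must be 102 − 84 = 18.
Column 5 has -4 + 27 + 6 + 18 + 7 + 15 = 69; the blank must be 102 − 69 = 33.
Row 3 has 28 + 12 + 14 + 33 + 8 − 11 = 84; the blank must be 102 − 84 = 18.
Row 4 has 27 + 9 + 30 + 6 + 21 − 11 = 82; the blank must be 102 − 82 = 20.
Column 1 has -3 + 19 + 18 + 27 + 10 + 14 = 85; the blank must be 102 − 85 = 17.
Row 6 has 17 + 13 + 8 + 7 − 1 + 37 = 81; the blank must be 102 − 81 = 21.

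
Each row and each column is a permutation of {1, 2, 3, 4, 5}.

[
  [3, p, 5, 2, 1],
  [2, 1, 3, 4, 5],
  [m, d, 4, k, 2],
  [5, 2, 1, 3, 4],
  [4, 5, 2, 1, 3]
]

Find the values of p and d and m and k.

p = 4, d = 3, m = 1, k = 5

For row 1, column 2: row 1 already has {1, 2, 3, 5}; that leaves 4.
For row 3, column 2: column 2 already has {1, 2, 4, 5}; that leaves 3.
At (row 3, col 4): column 4 already has {1, 2, 3, 4}, so the value is 5.
At (row 3, col 1): row 3 already has {2, 3, 4, 5}, so the value is 1.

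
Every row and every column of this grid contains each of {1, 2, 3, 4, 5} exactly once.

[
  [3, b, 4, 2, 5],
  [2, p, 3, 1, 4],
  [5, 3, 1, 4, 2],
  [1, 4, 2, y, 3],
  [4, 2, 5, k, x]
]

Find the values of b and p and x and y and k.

Cell (5,5): column 5 already has {2, 3, 4, 5} → 1.
At (row 1, col 2): row 1 already has {2, 3, 4, 5}, so the value is 1.
Cell (5,4): row 5 already has {1, 2, 4, 5} → 3.
Cell (2,2): row 2 already has {1, 2, 3, 4} → 5.
Cell (4,4): row 4 already has {1, 2, 3, 4} → 5.

b = 1, p = 5, x = 1, y = 5, k = 3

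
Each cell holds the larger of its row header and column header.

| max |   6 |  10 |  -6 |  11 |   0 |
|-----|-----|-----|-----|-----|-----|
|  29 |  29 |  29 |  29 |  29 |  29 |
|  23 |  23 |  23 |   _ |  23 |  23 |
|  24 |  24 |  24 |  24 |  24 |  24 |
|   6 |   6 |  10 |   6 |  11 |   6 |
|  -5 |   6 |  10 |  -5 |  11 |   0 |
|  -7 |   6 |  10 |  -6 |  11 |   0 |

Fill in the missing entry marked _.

23

max(23, -6) = 23.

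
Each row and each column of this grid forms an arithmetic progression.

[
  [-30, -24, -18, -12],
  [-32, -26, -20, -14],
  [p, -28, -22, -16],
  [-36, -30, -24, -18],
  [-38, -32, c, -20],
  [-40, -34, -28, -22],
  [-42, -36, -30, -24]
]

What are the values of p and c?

Along each row the entries change by 6 per step; down each column they change by -2.
Row 3: from -28 at column 2, stepping by 6 to column 1 gives -34.
Row 5: from -38 at column 1, stepping by 6 to column 3 gives -26.

p = -34, c = -26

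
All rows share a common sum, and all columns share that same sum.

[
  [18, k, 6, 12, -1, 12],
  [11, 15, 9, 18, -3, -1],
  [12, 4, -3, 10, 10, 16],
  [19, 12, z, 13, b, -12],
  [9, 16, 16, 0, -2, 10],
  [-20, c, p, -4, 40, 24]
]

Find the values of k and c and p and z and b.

k = 2, c = 0, p = 9, z = 12, b = 5

Rows 2 and 3 both sum to 49, so that's the common total.
Row 1: 18 + 6 + 12 − 1 + 12 = 47, so its missing entry is 49 − 47 = 2.
Column 5: -1 − 3 + 10 − 2 + 40 = 44, so its missing entry is 49 − 44 = 5.
Column 2: 2 + 15 + 4 + 12 + 16 = 49, so its missing entry is 49 − 49 = 0.
Row 4: 19 + 12 + 13 + 5 − 12 = 37, so its missing entry is 49 − 37 = 12.
Row 6: -20 + 0 − 4 + 40 + 24 = 40, so its missing entry is 49 − 40 = 9.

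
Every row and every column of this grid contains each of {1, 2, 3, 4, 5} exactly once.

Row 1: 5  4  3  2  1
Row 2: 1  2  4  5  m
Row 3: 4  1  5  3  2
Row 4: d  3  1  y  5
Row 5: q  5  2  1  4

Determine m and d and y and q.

At (row 5, col 1): row 5 already has {1, 2, 4, 5}, so the value is 3.
For row 4, column 4: column 4 already has {1, 2, 3, 5}; that leaves 4.
At (row 2, col 5): row 2 already has {1, 2, 4, 5}, so the value is 3.
At (row 4, col 1): row 4 already has {1, 3, 4, 5}, so the value is 2.

m = 3, d = 2, y = 4, q = 3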